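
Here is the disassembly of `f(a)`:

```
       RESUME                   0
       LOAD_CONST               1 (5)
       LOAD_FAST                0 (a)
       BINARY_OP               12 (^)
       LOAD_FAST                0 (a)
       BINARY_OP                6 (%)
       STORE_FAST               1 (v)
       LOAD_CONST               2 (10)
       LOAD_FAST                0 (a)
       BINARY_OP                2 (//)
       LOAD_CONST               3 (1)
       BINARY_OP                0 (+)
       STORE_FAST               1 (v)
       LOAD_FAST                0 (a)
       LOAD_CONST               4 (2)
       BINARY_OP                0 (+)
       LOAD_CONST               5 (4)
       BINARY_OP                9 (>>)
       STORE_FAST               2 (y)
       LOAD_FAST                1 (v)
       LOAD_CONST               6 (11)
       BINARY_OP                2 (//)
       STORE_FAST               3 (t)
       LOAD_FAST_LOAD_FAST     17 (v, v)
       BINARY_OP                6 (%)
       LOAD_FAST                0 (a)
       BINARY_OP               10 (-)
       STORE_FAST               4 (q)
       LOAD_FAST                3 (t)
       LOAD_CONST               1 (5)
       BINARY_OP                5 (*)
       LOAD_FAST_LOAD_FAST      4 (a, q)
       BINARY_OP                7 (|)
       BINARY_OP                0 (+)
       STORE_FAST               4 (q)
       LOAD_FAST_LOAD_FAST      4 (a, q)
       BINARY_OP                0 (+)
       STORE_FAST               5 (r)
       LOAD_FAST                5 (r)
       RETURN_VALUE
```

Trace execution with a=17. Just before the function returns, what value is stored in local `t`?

LOAD_CONST → push 5. Stack: [5]
LOAD_FAST a → push 17. Stack: [5, 17]
BINARY_OP ^ → 5 ^ 17 = 20. Stack: [20]
LOAD_FAST a → push 17. Stack: [20, 17]
BINARY_OP % → 20 % 17 = 3. Stack: [3]
STORE_FAST v → v=3. Stack: []
LOAD_CONST → push 10. Stack: [10]
LOAD_FAST a → push 17. Stack: [10, 17]
BINARY_OP // → 10 // 17 = 0. Stack: [0]
LOAD_CONST → push 1. Stack: [0, 1]
BINARY_OP + → 0 + 1 = 1. Stack: [1]
STORE_FAST v → v=1. Stack: []
LOAD_FAST a → push 17. Stack: [17]
LOAD_CONST → push 2. Stack: [17, 2]
BINARY_OP + → 17 + 2 = 19. Stack: [19]
LOAD_CONST → push 4. Stack: [19, 4]
BINARY_OP >> → 19 >> 4 = 1. Stack: [1]
STORE_FAST y → y=1. Stack: []
LOAD_FAST v → push 1. Stack: [1]
LOAD_CONST → push 11. Stack: [1, 11]
BINARY_OP // → 1 // 11 = 0. Stack: [0]
STORE_FAST t → t=0. Stack: []
LOAD_FAST_LOAD_FAST v,v → push 1,1. Stack: [1, 1]
BINARY_OP % → 1 % 1 = 0. Stack: [0]
LOAD_FAST a → push 17. Stack: [0, 17]
BINARY_OP - → 0 - 17 = -17. Stack: [-17]
STORE_FAST q → q=-17. Stack: []
LOAD_FAST t → push 0. Stack: [0]
LOAD_CONST → push 5. Stack: [0, 5]
BINARY_OP * → 0 * 5 = 0. Stack: [0]
LOAD_FAST_LOAD_FAST a,q → push 17,-17. Stack: [0, 17, -17]
BINARY_OP | → 17 | -17 = -1. Stack: [0, -1]
BINARY_OP + → 0 + -1 = -1. Stack: [-1]
STORE_FAST q → q=-1. Stack: []
LOAD_FAST_LOAD_FAST a,q → push 17,-1. Stack: [17, -1]
BINARY_OP + → 17 + -1 = 16. Stack: [16]
STORE_FAST r → r=16. Stack: []
LOAD_FAST r → push 16. Stack: [16]
RETURN_VALUE → return 16.

0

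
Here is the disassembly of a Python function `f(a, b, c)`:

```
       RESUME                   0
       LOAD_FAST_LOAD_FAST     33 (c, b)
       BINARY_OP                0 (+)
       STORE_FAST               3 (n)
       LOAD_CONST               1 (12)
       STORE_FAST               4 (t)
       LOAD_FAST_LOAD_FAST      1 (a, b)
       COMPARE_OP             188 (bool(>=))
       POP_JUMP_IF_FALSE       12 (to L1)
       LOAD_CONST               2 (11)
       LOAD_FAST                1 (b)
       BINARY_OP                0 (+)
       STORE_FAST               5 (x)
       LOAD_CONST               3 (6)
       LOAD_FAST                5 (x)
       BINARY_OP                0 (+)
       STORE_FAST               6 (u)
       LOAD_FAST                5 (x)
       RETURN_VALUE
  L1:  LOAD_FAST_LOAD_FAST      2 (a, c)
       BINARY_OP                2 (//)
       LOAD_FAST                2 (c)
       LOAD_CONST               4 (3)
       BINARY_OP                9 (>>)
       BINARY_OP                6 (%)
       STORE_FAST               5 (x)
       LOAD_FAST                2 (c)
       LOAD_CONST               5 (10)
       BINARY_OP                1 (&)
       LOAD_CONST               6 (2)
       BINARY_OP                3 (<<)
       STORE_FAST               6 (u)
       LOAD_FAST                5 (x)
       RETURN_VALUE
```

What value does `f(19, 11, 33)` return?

LOAD_FAST_LOAD_FAST c,b → push 33,11. Stack: [33, 11]
BINARY_OP + → 33 + 11 = 44. Stack: [44]
STORE_FAST n → n=44. Stack: []
LOAD_CONST → push 12. Stack: [12]
STORE_FAST t → t=12. Stack: []
LOAD_FAST_LOAD_FAST a,b → push 19,11. Stack: [19, 11]
COMPARE_OP bool(>=) → 19 vs 11 = True. Stack: [True]
POP_JUMP_IF_FALSE → pop True; no jump. Stack: []
LOAD_CONST → push 11. Stack: [11]
LOAD_FAST b → push 11. Stack: [11, 11]
BINARY_OP + → 11 + 11 = 22. Stack: [22]
STORE_FAST x → x=22. Stack: []
LOAD_CONST → push 6. Stack: [6]
LOAD_FAST x → push 22. Stack: [6, 22]
BINARY_OP + → 6 + 22 = 28. Stack: [28]
STORE_FAST u → u=28. Stack: []
LOAD_FAST x → push 22. Stack: [22]
RETURN_VALUE → return 22.

22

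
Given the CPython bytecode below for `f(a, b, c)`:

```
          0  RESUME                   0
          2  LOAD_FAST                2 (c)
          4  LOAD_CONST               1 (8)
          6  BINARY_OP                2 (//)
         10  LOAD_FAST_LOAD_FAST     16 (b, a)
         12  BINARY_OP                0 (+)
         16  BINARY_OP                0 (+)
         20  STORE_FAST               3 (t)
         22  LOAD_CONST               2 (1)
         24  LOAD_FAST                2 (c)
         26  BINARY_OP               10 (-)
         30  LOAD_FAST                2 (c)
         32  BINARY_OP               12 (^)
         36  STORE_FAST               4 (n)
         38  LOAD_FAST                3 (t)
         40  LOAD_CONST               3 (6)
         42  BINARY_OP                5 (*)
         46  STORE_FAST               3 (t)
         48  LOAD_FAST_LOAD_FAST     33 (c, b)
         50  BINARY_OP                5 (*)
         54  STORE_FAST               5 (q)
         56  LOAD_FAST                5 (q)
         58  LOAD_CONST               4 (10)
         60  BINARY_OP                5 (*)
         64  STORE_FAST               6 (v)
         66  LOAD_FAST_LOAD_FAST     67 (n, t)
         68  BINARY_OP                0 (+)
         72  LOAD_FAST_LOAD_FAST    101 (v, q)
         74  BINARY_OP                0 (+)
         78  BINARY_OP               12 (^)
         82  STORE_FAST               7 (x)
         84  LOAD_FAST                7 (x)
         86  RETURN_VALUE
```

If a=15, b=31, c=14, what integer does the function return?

LOAD_FAST c → push 14. Stack: [14]
LOAD_CONST → push 8. Stack: [14, 8]
BINARY_OP // → 14 // 8 = 1. Stack: [1]
LOAD_FAST_LOAD_FAST b,a → push 31,15. Stack: [1, 31, 15]
BINARY_OP + → 31 + 15 = 46. Stack: [1, 46]
BINARY_OP + → 1 + 46 = 47. Stack: [47]
STORE_FAST t → t=47. Stack: []
LOAD_CONST → push 1. Stack: [1]
LOAD_FAST c → push 14. Stack: [1, 14]
BINARY_OP - → 1 - 14 = -13. Stack: [-13]
LOAD_FAST c → push 14. Stack: [-13, 14]
BINARY_OP ^ → -13 ^ 14 = -3. Stack: [-3]
STORE_FAST n → n=-3. Stack: []
LOAD_FAST t → push 47. Stack: [47]
LOAD_CONST → push 6. Stack: [47, 6]
BINARY_OP * → 47 * 6 = 282. Stack: [282]
STORE_FAST t → t=282. Stack: []
LOAD_FAST_LOAD_FAST c,b → push 14,31. Stack: [14, 31]
BINARY_OP * → 14 * 31 = 434. Stack: [434]
STORE_FAST q → q=434. Stack: []
LOAD_FAST q → push 434. Stack: [434]
LOAD_CONST → push 10. Stack: [434, 10]
BINARY_OP * → 434 * 10 = 4340. Stack: [4340]
STORE_FAST v → v=4340. Stack: []
LOAD_FAST_LOAD_FAST n,t → push -3,282. Stack: [-3, 282]
BINARY_OP + → -3 + 282 = 279. Stack: [279]
LOAD_FAST_LOAD_FAST v,q → push 4340,434. Stack: [279, 4340, 434]
BINARY_OP + → 4340 + 434 = 4774. Stack: [279, 4774]
BINARY_OP ^ → 279 ^ 4774 = 5041. Stack: [5041]
STORE_FAST x → x=5041. Stack: []
LOAD_FAST x → push 5041. Stack: [5041]
RETURN_VALUE → return 5041.

5041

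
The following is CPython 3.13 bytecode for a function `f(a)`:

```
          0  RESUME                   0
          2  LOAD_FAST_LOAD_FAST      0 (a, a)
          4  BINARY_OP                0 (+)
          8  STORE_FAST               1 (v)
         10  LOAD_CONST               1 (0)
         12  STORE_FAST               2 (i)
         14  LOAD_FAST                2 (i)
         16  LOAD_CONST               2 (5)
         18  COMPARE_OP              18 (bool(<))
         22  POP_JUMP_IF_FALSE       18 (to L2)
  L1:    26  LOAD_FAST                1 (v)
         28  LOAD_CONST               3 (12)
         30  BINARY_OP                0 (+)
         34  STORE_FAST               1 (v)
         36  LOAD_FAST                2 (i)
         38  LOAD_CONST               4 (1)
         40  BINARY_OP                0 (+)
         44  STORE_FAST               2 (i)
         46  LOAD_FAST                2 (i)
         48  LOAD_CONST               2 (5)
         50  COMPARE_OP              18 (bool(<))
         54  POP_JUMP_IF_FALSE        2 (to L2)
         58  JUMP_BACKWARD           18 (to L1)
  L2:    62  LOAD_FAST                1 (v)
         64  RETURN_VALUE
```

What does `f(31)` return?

LOAD_FAST_LOAD_FAST a,a → push 31,31
BINARY_OP + → 31 + 31 = 62
STORE_FAST v → v=62
LOAD_CONST → push 0
STORE_FAST i → i=0
LOAD_FAST i → push 0
LOAD_CONST → push 5
COMPARE_OP bool(<) → 0 vs 5 = True
POP_JUMP_IF_FALSE → pop True; no jump
LOAD_FAST v → push 62
LOAD_CONST → push 12
BINARY_OP + → 62 + 12 = 74
STORE_FAST v → v=74
LOAD_FAST i → push 0
LOAD_CONST → push 1
BINARY_OP + → 0 + 1 = 1
STORE_FAST i → i=1
LOAD_FAST i → push 1
LOAD_CONST → push 5
COMPARE_OP bool(<) → 1 vs 5 = True
POP_JUMP_IF_FALSE → pop True; no jump
LOAD_FAST v → push 74
LOAD_CONST → push 12
BINARY_OP + → 74 + 12 = 86
STORE_FAST v → v=86
LOAD_FAST i → push 1
LOAD_CONST → push 1
BINARY_OP + → 1 + 1 = 2
STORE_FAST i → i=2
LOAD_FAST i → push 2
LOAD_CONST → push 5
COMPARE_OP bool(<) → 2 vs 5 = True
POP_JUMP_IF_FALSE → pop True; no jump
LOAD_FAST v → push 86
LOAD_CONST → push 12
BINARY_OP + → 86 + 12 = 98
STORE_FAST v → v=98
LOAD_FAST i → push 2
LOAD_CONST → push 1
BINARY_OP + → 2 + 1 = 3
STORE_FAST i → i=3
LOAD_FAST i → push 3
LOAD_CONST → push 5
COMPARE_OP bool(<) → 3 vs 5 = True
POP_JUMP_IF_FALSE → pop True; no jump
LOAD_FAST v → push 98
LOAD_CONST → push 12
BINARY_OP + → 98 + 12 = 110
STORE_FAST v → v=110
LOAD_FAST i → push 3
LOAD_CONST → push 1
BINARY_OP + → 3 + 1 = 4
STORE_FAST i → i=4
LOAD_FAST i → push 4
LOAD_CONST → push 5
COMPARE_OP bool(<) → 4 vs 5 = True
POP_JUMP_IF_FALSE → pop True; no jump
LOAD_FAST v → push 110
LOAD_CONST → push 12
BINARY_OP + → 110 + 12 = 122
STORE_FAST v → v=122
LOAD_FAST i → push 4
LOAD_CONST → push 1
BINARY_OP + → 4 + 1 = 5
STORE_FAST i → i=5
LOAD_FAST i → push 5
LOAD_CONST → push 5
COMPARE_OP bool(<) → 5 vs 5 = False
POP_JUMP_IF_FALSE → pop False; jump
LOAD_FAST v → push 122
RETURN_VALUE → return 122.

122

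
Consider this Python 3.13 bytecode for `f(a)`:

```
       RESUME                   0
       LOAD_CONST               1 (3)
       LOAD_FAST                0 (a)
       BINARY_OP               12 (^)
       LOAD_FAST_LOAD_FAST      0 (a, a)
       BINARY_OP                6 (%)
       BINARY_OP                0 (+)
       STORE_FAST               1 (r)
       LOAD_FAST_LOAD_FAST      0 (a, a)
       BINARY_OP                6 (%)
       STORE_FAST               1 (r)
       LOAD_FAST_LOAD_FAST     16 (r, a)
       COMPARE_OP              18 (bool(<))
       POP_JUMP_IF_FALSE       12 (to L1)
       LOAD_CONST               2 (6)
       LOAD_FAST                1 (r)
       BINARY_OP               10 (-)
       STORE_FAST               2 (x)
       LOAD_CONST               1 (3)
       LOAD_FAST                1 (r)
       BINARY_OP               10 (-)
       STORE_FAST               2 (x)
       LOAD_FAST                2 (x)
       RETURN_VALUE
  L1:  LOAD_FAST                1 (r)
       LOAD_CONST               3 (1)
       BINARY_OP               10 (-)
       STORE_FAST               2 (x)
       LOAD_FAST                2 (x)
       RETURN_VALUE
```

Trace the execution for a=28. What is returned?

3

LOAD_CONST → push 3. Stack: [3]
LOAD_FAST a → push 28. Stack: [3, 28]
BINARY_OP ^ → 3 ^ 28 = 31. Stack: [31]
LOAD_FAST_LOAD_FAST a,a → push 28,28. Stack: [31, 28, 28]
BINARY_OP % → 28 % 28 = 0. Stack: [31, 0]
BINARY_OP + → 31 + 0 = 31. Stack: [31]
STORE_FAST r → r=31. Stack: []
LOAD_FAST_LOAD_FAST a,a → push 28,28. Stack: [28, 28]
BINARY_OP % → 28 % 28 = 0. Stack: [0]
STORE_FAST r → r=0. Stack: []
LOAD_FAST_LOAD_FAST r,a → push 0,28. Stack: [0, 28]
COMPARE_OP bool(<) → 0 vs 28 = True. Stack: [True]
POP_JUMP_IF_FALSE → pop True; no jump. Stack: []
LOAD_CONST → push 6. Stack: [6]
LOAD_FAST r → push 0. Stack: [6, 0]
BINARY_OP - → 6 - 0 = 6. Stack: [6]
STORE_FAST x → x=6. Stack: []
LOAD_CONST → push 3. Stack: [3]
LOAD_FAST r → push 0. Stack: [3, 0]
BINARY_OP - → 3 - 0 = 3. Stack: [3]
STORE_FAST x → x=3. Stack: []
LOAD_FAST x → push 3. Stack: [3]
RETURN_VALUE → return 3.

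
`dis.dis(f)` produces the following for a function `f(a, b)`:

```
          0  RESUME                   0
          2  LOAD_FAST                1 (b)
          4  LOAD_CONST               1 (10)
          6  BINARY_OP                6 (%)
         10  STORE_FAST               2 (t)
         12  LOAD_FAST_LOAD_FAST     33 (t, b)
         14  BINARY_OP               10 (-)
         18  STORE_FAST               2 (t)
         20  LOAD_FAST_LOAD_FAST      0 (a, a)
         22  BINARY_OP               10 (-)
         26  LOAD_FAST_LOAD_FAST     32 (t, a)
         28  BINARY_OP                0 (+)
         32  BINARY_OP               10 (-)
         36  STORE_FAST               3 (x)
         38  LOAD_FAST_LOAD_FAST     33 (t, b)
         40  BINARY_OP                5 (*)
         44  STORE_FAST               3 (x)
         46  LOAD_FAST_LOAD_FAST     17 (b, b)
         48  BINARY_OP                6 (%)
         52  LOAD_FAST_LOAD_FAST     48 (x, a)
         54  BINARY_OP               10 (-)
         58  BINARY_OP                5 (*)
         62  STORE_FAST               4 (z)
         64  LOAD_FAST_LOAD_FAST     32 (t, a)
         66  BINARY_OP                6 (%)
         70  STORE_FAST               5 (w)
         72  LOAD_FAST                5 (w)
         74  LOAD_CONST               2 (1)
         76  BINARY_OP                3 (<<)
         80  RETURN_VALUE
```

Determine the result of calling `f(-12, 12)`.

-20

LOAD_FAST b → push 12. Stack: [12]
LOAD_CONST → push 10. Stack: [12, 10]
BINARY_OP % → 12 % 10 = 2. Stack: [2]
STORE_FAST t → t=2. Stack: []
LOAD_FAST_LOAD_FAST t,b → push 2,12. Stack: [2, 12]
BINARY_OP - → 2 - 12 = -10. Stack: [-10]
STORE_FAST t → t=-10. Stack: []
LOAD_FAST_LOAD_FAST a,a → push -12,-12. Stack: [-12, -12]
BINARY_OP - → -12 - -12 = 0. Stack: [0]
LOAD_FAST_LOAD_FAST t,a → push -10,-12. Stack: [0, -10, -12]
BINARY_OP + → -10 + -12 = -22. Stack: [0, -22]
BINARY_OP - → 0 - -22 = 22. Stack: [22]
STORE_FAST x → x=22. Stack: []
LOAD_FAST_LOAD_FAST t,b → push -10,12. Stack: [-10, 12]
BINARY_OP * → -10 * 12 = -120. Stack: [-120]
STORE_FAST x → x=-120. Stack: []
LOAD_FAST_LOAD_FAST b,b → push 12,12. Stack: [12, 12]
BINARY_OP % → 12 % 12 = 0. Stack: [0]
LOAD_FAST_LOAD_FAST x,a → push -120,-12. Stack: [0, -120, -12]
BINARY_OP - → -120 - -12 = -108. Stack: [0, -108]
BINARY_OP * → 0 * -108 = 0. Stack: [0]
STORE_FAST z → z=0. Stack: []
LOAD_FAST_LOAD_FAST t,a → push -10,-12. Stack: [-10, -12]
BINARY_OP % → -10 % -12 = -10. Stack: [-10]
STORE_FAST w → w=-10. Stack: []
LOAD_FAST w → push -10. Stack: [-10]
LOAD_CONST → push 1. Stack: [-10, 1]
BINARY_OP << → -10 << 1 = -20. Stack: [-20]
RETURN_VALUE → return -20.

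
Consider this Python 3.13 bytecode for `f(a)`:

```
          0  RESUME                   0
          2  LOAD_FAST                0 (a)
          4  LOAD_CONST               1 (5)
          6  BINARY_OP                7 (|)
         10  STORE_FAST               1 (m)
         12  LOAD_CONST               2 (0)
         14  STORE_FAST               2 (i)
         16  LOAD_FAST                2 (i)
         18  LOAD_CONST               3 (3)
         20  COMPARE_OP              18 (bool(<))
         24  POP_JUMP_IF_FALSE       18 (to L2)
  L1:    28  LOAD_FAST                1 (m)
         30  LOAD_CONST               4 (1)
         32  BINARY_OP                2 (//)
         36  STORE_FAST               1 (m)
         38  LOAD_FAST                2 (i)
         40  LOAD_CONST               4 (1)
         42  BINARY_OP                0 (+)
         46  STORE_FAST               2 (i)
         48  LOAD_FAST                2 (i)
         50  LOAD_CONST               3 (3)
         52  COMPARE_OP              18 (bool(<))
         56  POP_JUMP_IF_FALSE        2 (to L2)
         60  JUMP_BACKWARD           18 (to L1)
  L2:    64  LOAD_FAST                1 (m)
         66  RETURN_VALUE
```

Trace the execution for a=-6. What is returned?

-1

LOAD_FAST a → push -6. Stack: [-6]
LOAD_CONST → push 5. Stack: [-6, 5]
BINARY_OP | → -6 | 5 = -1. Stack: [-1]
STORE_FAST m → m=-1. Stack: []
LOAD_CONST → push 0. Stack: [0]
STORE_FAST i → i=0. Stack: []
LOAD_FAST i → push 0. Stack: [0]
LOAD_CONST → push 3. Stack: [0, 3]
COMPARE_OP bool(<) → 0 vs 3 = True. Stack: [True]
POP_JUMP_IF_FALSE → pop True; no jump. Stack: []
LOAD_FAST m → push -1. Stack: [-1]
LOAD_CONST → push 1. Stack: [-1, 1]
BINARY_OP // → -1 // 1 = -1. Stack: [-1]
STORE_FAST m → m=-1. Stack: []
LOAD_FAST i → push 0. Stack: [0]
LOAD_CONST → push 1. Stack: [0, 1]
BINARY_OP + → 0 + 1 = 1. Stack: [1]
STORE_FAST i → i=1. Stack: []
LOAD_FAST i → push 1. Stack: [1]
LOAD_CONST → push 3. Stack: [1, 3]
COMPARE_OP bool(<) → 1 vs 3 = True. Stack: [True]
POP_JUMP_IF_FALSE → pop True; no jump. Stack: []
LOAD_FAST m → push -1. Stack: [-1]
LOAD_CONST → push 1. Stack: [-1, 1]
BINARY_OP // → -1 // 1 = -1. Stack: [-1]
STORE_FAST m → m=-1. Stack: []
LOAD_FAST i → push 1. Stack: [1]
LOAD_CONST → push 1. Stack: [1, 1]
BINARY_OP + → 1 + 1 = 2. Stack: [2]
STORE_FAST i → i=2. Stack: []
LOAD_FAST i → push 2. Stack: [2]
LOAD_CONST → push 3. Stack: [2, 3]
COMPARE_OP bool(<) → 2 vs 3 = True. Stack: [True]
POP_JUMP_IF_FALSE → pop True; no jump. Stack: []
LOAD_FAST m → push -1. Stack: [-1]
LOAD_CONST → push 1. Stack: [-1, 1]
BINARY_OP // → -1 // 1 = -1. Stack: [-1]
STORE_FAST m → m=-1. Stack: []
LOAD_FAST i → push 2. Stack: [2]
LOAD_CONST → push 1. Stack: [2, 1]
BINARY_OP + → 2 + 1 = 3. Stack: [3]
STORE_FAST i → i=3. Stack: []
LOAD_FAST i → push 3. Stack: [3]
LOAD_CONST → push 3. Stack: [3, 3]
COMPARE_OP bool(<) → 3 vs 3 = False. Stack: [False]
POP_JUMP_IF_FALSE → pop False; jump. Stack: []
LOAD_FAST m → push -1. Stack: [-1]
RETURN_VALUE → return -1.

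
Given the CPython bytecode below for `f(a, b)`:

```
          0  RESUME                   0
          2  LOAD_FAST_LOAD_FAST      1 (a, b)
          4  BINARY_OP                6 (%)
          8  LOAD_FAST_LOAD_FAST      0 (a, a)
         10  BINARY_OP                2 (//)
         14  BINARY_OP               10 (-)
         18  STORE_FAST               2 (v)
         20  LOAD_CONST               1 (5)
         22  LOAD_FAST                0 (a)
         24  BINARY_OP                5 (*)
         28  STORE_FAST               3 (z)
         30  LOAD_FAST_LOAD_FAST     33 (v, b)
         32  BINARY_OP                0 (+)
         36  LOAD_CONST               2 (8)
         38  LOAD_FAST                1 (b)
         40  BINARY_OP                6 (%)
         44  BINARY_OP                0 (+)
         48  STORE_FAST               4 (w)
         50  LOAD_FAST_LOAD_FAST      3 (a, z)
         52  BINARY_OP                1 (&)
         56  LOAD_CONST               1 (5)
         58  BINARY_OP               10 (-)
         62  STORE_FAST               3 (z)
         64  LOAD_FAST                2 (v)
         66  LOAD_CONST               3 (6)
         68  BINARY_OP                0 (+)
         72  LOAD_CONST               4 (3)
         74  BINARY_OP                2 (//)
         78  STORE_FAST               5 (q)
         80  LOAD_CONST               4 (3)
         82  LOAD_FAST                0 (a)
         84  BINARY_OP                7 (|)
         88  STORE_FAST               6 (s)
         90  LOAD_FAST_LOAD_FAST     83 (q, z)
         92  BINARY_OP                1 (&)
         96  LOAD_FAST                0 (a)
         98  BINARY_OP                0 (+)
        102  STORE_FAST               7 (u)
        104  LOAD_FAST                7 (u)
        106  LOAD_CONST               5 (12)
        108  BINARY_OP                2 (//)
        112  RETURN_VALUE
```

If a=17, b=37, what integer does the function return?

LOAD_FAST_LOAD_FAST a,b → push 17,37. Stack: [17, 37]
BINARY_OP % → 17 % 37 = 17. Stack: [17]
LOAD_FAST_LOAD_FAST a,a → push 17,17. Stack: [17, 17, 17]
BINARY_OP // → 17 // 17 = 1. Stack: [17, 1]
BINARY_OP - → 17 - 1 = 16. Stack: [16]
STORE_FAST v → v=16. Stack: []
LOAD_CONST → push 5. Stack: [5]
LOAD_FAST a → push 17. Stack: [5, 17]
BINARY_OP * → 5 * 17 = 85. Stack: [85]
STORE_FAST z → z=85. Stack: []
LOAD_FAST_LOAD_FAST v,b → push 16,37. Stack: [16, 37]
BINARY_OP + → 16 + 37 = 53. Stack: [53]
LOAD_CONST → push 8. Stack: [53, 8]
LOAD_FAST b → push 37. Stack: [53, 8, 37]
BINARY_OP % → 8 % 37 = 8. Stack: [53, 8]
BINARY_OP + → 53 + 8 = 61. Stack: [61]
STORE_FAST w → w=61. Stack: []
LOAD_FAST_LOAD_FAST a,z → push 17,85. Stack: [17, 85]
BINARY_OP & → 17 & 85 = 17. Stack: [17]
LOAD_CONST → push 5. Stack: [17, 5]
BINARY_OP - → 17 - 5 = 12. Stack: [12]
STORE_FAST z → z=12. Stack: []
LOAD_FAST v → push 16. Stack: [16]
LOAD_CONST → push 6. Stack: [16, 6]
BINARY_OP + → 16 + 6 = 22. Stack: [22]
LOAD_CONST → push 3. Stack: [22, 3]
BINARY_OP // → 22 // 3 = 7. Stack: [7]
STORE_FAST q → q=7. Stack: []
LOAD_CONST → push 3. Stack: [3]
LOAD_FAST a → push 17. Stack: [3, 17]
BINARY_OP | → 3 | 17 = 19. Stack: [19]
STORE_FAST s → s=19. Stack: []
LOAD_FAST_LOAD_FAST q,z → push 7,12. Stack: [7, 12]
BINARY_OP & → 7 & 12 = 4. Stack: [4]
LOAD_FAST a → push 17. Stack: [4, 17]
BINARY_OP + → 4 + 17 = 21. Stack: [21]
STORE_FAST u → u=21. Stack: []
LOAD_FAST u → push 21. Stack: [21]
LOAD_CONST → push 12. Stack: [21, 12]
BINARY_OP // → 21 // 12 = 1. Stack: [1]
RETURN_VALUE → return 1.

1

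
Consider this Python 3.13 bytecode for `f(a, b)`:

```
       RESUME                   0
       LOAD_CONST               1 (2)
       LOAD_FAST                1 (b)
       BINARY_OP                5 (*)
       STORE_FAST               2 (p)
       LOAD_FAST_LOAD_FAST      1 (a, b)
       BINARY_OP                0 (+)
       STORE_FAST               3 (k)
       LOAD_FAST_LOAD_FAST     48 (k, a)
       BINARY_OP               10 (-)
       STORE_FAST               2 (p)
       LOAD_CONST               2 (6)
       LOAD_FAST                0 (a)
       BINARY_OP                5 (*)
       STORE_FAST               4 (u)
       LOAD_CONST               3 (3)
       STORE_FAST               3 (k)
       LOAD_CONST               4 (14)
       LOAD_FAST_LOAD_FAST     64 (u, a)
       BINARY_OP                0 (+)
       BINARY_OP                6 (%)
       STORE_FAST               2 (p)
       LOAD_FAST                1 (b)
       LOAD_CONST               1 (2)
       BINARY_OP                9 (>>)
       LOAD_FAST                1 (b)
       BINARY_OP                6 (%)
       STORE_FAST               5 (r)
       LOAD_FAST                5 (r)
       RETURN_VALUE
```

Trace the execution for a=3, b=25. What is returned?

LOAD_CONST → push 2. Stack: [2]
LOAD_FAST b → push 25. Stack: [2, 25]
BINARY_OP * → 2 * 25 = 50. Stack: [50]
STORE_FAST p → p=50. Stack: []
LOAD_FAST_LOAD_FAST a,b → push 3,25. Stack: [3, 25]
BINARY_OP + → 3 + 25 = 28. Stack: [28]
STORE_FAST k → k=28. Stack: []
LOAD_FAST_LOAD_FAST k,a → push 28,3. Stack: [28, 3]
BINARY_OP - → 28 - 3 = 25. Stack: [25]
STORE_FAST p → p=25. Stack: []
LOAD_CONST → push 6. Stack: [6]
LOAD_FAST a → push 3. Stack: [6, 3]
BINARY_OP * → 6 * 3 = 18. Stack: [18]
STORE_FAST u → u=18. Stack: []
LOAD_CONST → push 3. Stack: [3]
STORE_FAST k → k=3. Stack: []
LOAD_CONST → push 14. Stack: [14]
LOAD_FAST_LOAD_FAST u,a → push 18,3. Stack: [14, 18, 3]
BINARY_OP + → 18 + 3 = 21. Stack: [14, 21]
BINARY_OP % → 14 % 21 = 14. Stack: [14]
STORE_FAST p → p=14. Stack: []
LOAD_FAST b → push 25. Stack: [25]
LOAD_CONST → push 2. Stack: [25, 2]
BINARY_OP >> → 25 >> 2 = 6. Stack: [6]
LOAD_FAST b → push 25. Stack: [6, 25]
BINARY_OP % → 6 % 25 = 6. Stack: [6]
STORE_FAST r → r=6. Stack: []
LOAD_FAST r → push 6. Stack: [6]
RETURN_VALUE → return 6.

6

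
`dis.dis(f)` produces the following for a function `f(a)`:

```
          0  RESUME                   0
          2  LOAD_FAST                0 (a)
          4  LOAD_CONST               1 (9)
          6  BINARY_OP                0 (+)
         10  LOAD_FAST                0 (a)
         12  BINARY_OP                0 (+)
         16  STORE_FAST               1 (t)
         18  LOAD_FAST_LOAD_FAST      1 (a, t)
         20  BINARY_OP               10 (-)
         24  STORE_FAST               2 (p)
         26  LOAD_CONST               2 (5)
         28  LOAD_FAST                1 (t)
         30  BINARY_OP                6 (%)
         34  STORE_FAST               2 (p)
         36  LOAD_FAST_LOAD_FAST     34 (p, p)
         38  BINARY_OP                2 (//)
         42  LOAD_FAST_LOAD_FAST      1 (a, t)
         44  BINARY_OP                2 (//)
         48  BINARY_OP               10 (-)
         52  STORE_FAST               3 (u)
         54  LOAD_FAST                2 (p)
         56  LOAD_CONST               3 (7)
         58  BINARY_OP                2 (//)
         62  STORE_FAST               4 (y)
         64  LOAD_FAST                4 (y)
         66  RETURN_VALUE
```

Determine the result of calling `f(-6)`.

LOAD_FAST a → push -6. Stack: [-6]
LOAD_CONST → push 9. Stack: [-6, 9]
BINARY_OP + → -6 + 9 = 3. Stack: [3]
LOAD_FAST a → push -6. Stack: [3, -6]
BINARY_OP + → 3 + -6 = -3. Stack: [-3]
STORE_FAST t → t=-3. Stack: []
LOAD_FAST_LOAD_FAST a,t → push -6,-3. Stack: [-6, -3]
BINARY_OP - → -6 - -3 = -3. Stack: [-3]
STORE_FAST p → p=-3. Stack: []
LOAD_CONST → push 5. Stack: [5]
LOAD_FAST t → push -3. Stack: [5, -3]
BINARY_OP % → 5 % -3 = -1. Stack: [-1]
STORE_FAST p → p=-1. Stack: []
LOAD_FAST_LOAD_FAST p,p → push -1,-1. Stack: [-1, -1]
BINARY_OP // → -1 // -1 = 1. Stack: [1]
LOAD_FAST_LOAD_FAST a,t → push -6,-3. Stack: [1, -6, -3]
BINARY_OP // → -6 // -3 = 2. Stack: [1, 2]
BINARY_OP - → 1 - 2 = -1. Stack: [-1]
STORE_FAST u → u=-1. Stack: []
LOAD_FAST p → push -1. Stack: [-1]
LOAD_CONST → push 7. Stack: [-1, 7]
BINARY_OP // → -1 // 7 = -1. Stack: [-1]
STORE_FAST y → y=-1. Stack: []
LOAD_FAST y → push -1. Stack: [-1]
RETURN_VALUE → return -1.

-1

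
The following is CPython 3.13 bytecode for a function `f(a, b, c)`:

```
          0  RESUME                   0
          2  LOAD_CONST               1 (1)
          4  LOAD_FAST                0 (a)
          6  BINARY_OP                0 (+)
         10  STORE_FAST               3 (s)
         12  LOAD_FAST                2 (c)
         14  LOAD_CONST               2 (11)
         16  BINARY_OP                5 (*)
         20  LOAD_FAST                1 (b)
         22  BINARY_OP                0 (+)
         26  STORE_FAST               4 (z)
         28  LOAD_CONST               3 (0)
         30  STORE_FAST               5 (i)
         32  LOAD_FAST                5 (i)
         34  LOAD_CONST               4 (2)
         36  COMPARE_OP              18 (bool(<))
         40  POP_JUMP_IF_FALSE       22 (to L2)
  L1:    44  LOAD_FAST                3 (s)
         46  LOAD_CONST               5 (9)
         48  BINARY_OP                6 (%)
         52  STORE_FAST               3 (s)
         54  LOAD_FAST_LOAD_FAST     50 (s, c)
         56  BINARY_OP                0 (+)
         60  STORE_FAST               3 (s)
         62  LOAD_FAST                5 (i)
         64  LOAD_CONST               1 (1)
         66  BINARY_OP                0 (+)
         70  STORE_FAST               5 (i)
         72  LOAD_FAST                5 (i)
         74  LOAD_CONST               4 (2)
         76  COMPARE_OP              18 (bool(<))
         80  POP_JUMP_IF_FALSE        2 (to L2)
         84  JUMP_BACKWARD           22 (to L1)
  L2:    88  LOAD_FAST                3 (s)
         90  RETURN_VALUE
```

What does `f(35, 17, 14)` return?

19

LOAD_CONST → push 1. Stack: [1]
LOAD_FAST a → push 35. Stack: [1, 35]
BINARY_OP + → 1 + 35 = 36. Stack: [36]
STORE_FAST s → s=36. Stack: []
LOAD_FAST c → push 14. Stack: [14]
LOAD_CONST → push 11. Stack: [14, 11]
BINARY_OP * → 14 * 11 = 154. Stack: [154]
LOAD_FAST b → push 17. Stack: [154, 17]
BINARY_OP + → 154 + 17 = 171. Stack: [171]
STORE_FAST z → z=171. Stack: []
LOAD_CONST → push 0. Stack: [0]
STORE_FAST i → i=0. Stack: []
LOAD_FAST i → push 0. Stack: [0]
LOAD_CONST → push 2. Stack: [0, 2]
COMPARE_OP bool(<) → 0 vs 2 = True. Stack: [True]
POP_JUMP_IF_FALSE → pop True; no jump. Stack: []
LOAD_FAST s → push 36. Stack: [36]
LOAD_CONST → push 9. Stack: [36, 9]
BINARY_OP % → 36 % 9 = 0. Stack: [0]
STORE_FAST s → s=0. Stack: []
LOAD_FAST_LOAD_FAST s,c → push 0,14. Stack: [0, 14]
BINARY_OP + → 0 + 14 = 14. Stack: [14]
STORE_FAST s → s=14. Stack: []
LOAD_FAST i → push 0. Stack: [0]
LOAD_CONST → push 1. Stack: [0, 1]
BINARY_OP + → 0 + 1 = 1. Stack: [1]
STORE_FAST i → i=1. Stack: []
LOAD_FAST i → push 1. Stack: [1]
LOAD_CONST → push 2. Stack: [1, 2]
COMPARE_OP bool(<) → 1 vs 2 = True. Stack: [True]
POP_JUMP_IF_FALSE → pop True; no jump. Stack: []
LOAD_FAST s → push 14. Stack: [14]
LOAD_CONST → push 9. Stack: [14, 9]
BINARY_OP % → 14 % 9 = 5. Stack: [5]
STORE_FAST s → s=5. Stack: []
LOAD_FAST_LOAD_FAST s,c → push 5,14. Stack: [5, 14]
BINARY_OP + → 5 + 14 = 19. Stack: [19]
STORE_FAST s → s=19. Stack: []
LOAD_FAST i → push 1. Stack: [1]
LOAD_CONST → push 1. Stack: [1, 1]
BINARY_OP + → 1 + 1 = 2. Stack: [2]
STORE_FAST i → i=2. Stack: []
LOAD_FAST i → push 2. Stack: [2]
LOAD_CONST → push 2. Stack: [2, 2]
COMPARE_OP bool(<) → 2 vs 2 = False. Stack: [False]
POP_JUMP_IF_FALSE → pop False; jump. Stack: []
LOAD_FAST s → push 19. Stack: [19]
RETURN_VALUE → return 19.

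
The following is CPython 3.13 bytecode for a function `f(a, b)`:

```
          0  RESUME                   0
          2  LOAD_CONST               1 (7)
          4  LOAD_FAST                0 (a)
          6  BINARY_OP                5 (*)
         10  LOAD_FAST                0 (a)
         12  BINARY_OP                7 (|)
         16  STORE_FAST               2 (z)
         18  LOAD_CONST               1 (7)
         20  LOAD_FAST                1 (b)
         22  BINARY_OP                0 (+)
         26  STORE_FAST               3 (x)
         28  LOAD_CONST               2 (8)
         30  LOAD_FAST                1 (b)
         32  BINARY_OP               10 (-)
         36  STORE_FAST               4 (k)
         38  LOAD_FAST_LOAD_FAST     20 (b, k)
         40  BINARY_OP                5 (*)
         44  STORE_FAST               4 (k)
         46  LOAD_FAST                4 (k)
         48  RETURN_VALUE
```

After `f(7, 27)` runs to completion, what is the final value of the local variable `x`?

LOAD_CONST → push 7. Stack: [7]
LOAD_FAST a → push 7. Stack: [7, 7]
BINARY_OP * → 7 * 7 = 49. Stack: [49]
LOAD_FAST a → push 7. Stack: [49, 7]
BINARY_OP | → 49 | 7 = 55. Stack: [55]
STORE_FAST z → z=55. Stack: []
LOAD_CONST → push 7. Stack: [7]
LOAD_FAST b → push 27. Stack: [7, 27]
BINARY_OP + → 7 + 27 = 34. Stack: [34]
STORE_FAST x → x=34. Stack: []
LOAD_CONST → push 8. Stack: [8]
LOAD_FAST b → push 27. Stack: [8, 27]
BINARY_OP - → 8 - 27 = -19. Stack: [-19]
STORE_FAST k → k=-19. Stack: []
LOAD_FAST_LOAD_FAST b,k → push 27,-19. Stack: [27, -19]
BINARY_OP * → 27 * -19 = -513. Stack: [-513]
STORE_FAST k → k=-513. Stack: []
LOAD_FAST k → push -513. Stack: [-513]
RETURN_VALUE → return -513.

34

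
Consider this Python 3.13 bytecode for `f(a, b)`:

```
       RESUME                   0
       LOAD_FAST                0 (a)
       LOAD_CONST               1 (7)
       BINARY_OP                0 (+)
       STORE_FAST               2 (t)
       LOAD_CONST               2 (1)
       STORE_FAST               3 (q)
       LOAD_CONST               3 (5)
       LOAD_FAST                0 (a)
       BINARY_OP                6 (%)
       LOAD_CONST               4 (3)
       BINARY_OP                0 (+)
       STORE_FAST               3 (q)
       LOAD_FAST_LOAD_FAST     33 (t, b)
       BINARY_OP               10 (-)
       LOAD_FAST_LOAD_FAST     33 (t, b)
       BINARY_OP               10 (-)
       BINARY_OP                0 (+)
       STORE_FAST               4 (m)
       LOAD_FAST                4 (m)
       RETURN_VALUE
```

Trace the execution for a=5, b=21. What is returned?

LOAD_FAST a → push 5. Stack: [5]
LOAD_CONST → push 7. Stack: [5, 7]
BINARY_OP + → 5 + 7 = 12. Stack: [12]
STORE_FAST t → t=12. Stack: []
LOAD_CONST → push 1. Stack: [1]
STORE_FAST q → q=1. Stack: []
LOAD_CONST → push 5. Stack: [5]
LOAD_FAST a → push 5. Stack: [5, 5]
BINARY_OP % → 5 % 5 = 0. Stack: [0]
LOAD_CONST → push 3. Stack: [0, 3]
BINARY_OP + → 0 + 3 = 3. Stack: [3]
STORE_FAST q → q=3. Stack: []
LOAD_FAST_LOAD_FAST t,b → push 12,21. Stack: [12, 21]
BINARY_OP - → 12 - 21 = -9. Stack: [-9]
LOAD_FAST_LOAD_FAST t,b → push 12,21. Stack: [-9, 12, 21]
BINARY_OP - → 12 - 21 = -9. Stack: [-9, -9]
BINARY_OP + → -9 + -9 = -18. Stack: [-18]
STORE_FAST m → m=-18. Stack: []
LOAD_FAST m → push -18. Stack: [-18]
RETURN_VALUE → return -18.

-18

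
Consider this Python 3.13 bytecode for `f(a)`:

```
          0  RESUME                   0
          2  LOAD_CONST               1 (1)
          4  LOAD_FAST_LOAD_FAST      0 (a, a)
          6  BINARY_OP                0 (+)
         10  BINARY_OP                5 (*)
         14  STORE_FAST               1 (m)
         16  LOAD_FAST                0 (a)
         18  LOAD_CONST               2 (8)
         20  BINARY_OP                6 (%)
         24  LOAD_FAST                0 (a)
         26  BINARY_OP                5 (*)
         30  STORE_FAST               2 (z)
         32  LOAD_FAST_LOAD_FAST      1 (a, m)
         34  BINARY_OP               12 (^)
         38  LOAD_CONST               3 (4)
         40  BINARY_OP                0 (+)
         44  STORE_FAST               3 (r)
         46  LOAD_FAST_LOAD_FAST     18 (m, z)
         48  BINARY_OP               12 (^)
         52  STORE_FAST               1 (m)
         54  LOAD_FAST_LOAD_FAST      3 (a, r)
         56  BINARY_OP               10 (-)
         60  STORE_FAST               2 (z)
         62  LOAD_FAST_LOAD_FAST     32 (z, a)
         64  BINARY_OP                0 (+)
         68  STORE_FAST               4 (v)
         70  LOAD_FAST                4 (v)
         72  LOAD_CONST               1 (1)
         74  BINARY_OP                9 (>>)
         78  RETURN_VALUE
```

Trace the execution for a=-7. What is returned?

-15

LOAD_CONST → push 1. Stack: [1]
LOAD_FAST_LOAD_FAST a,a → push -7,-7. Stack: [1, -7, -7]
BINARY_OP + → -7 + -7 = -14. Stack: [1, -14]
BINARY_OP * → 1 * -14 = -14. Stack: [-14]
STORE_FAST m → m=-14. Stack: []
LOAD_FAST a → push -7. Stack: [-7]
LOAD_CONST → push 8. Stack: [-7, 8]
BINARY_OP % → -7 % 8 = 1. Stack: [1]
LOAD_FAST a → push -7. Stack: [1, -7]
BINARY_OP * → 1 * -7 = -7. Stack: [-7]
STORE_FAST z → z=-7. Stack: []
LOAD_FAST_LOAD_FAST a,m → push -7,-14. Stack: [-7, -14]
BINARY_OP ^ → -7 ^ -14 = 11. Stack: [11]
LOAD_CONST → push 4. Stack: [11, 4]
BINARY_OP + → 11 + 4 = 15. Stack: [15]
STORE_FAST r → r=15. Stack: []
LOAD_FAST_LOAD_FAST m,z → push -14,-7. Stack: [-14, -7]
BINARY_OP ^ → -14 ^ -7 = 11. Stack: [11]
STORE_FAST m → m=11. Stack: []
LOAD_FAST_LOAD_FAST a,r → push -7,15. Stack: [-7, 15]
BINARY_OP - → -7 - 15 = -22. Stack: [-22]
STORE_FAST z → z=-22. Stack: []
LOAD_FAST_LOAD_FAST z,a → push -22,-7. Stack: [-22, -7]
BINARY_OP + → -22 + -7 = -29. Stack: [-29]
STORE_FAST v → v=-29. Stack: []
LOAD_FAST v → push -29. Stack: [-29]
LOAD_CONST → push 1. Stack: [-29, 1]
BINARY_OP >> → -29 >> 1 = -15. Stack: [-15]
RETURN_VALUE → return -15.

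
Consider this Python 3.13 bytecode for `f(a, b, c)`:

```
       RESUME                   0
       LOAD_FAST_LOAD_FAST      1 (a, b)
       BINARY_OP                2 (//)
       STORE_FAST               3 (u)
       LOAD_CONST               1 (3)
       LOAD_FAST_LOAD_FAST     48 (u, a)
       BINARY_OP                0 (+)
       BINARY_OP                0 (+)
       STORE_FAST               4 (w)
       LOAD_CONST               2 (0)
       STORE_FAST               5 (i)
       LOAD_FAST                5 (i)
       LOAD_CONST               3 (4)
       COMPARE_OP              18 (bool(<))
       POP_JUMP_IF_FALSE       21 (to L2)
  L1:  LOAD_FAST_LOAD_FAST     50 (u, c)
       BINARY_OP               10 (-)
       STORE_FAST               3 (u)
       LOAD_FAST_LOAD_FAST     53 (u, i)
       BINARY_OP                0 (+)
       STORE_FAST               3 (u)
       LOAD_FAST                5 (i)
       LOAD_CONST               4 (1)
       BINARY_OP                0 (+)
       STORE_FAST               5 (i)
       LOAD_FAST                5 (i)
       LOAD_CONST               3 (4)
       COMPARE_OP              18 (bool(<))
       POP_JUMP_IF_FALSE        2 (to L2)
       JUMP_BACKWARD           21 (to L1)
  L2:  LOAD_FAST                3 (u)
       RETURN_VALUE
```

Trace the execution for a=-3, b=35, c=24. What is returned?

LOAD_FAST_LOAD_FAST a,b → push -3,35
BINARY_OP // → -3 // 35 = -1
STORE_FAST u → u=-1
LOAD_CONST → push 3
LOAD_FAST_LOAD_FAST u,a → push -1,-3
BINARY_OP + → -1 + -3 = -4
BINARY_OP + → 3 + -4 = -1
STORE_FAST w → w=-1
LOAD_CONST → push 0
STORE_FAST i → i=0
LOAD_FAST i → push 0
LOAD_CONST → push 4
COMPARE_OP bool(<) → 0 vs 4 = True
POP_JUMP_IF_FALSE → pop True; no jump
LOAD_FAST_LOAD_FAST u,c → push -1,24
BINARY_OP - → -1 - 24 = -25
STORE_FAST u → u=-25
LOAD_FAST_LOAD_FAST u,i → push -25,0
BINARY_OP + → -25 + 0 = -25
STORE_FAST u → u=-25
LOAD_FAST i → push 0
LOAD_CONST → push 1
BINARY_OP + → 0 + 1 = 1
STORE_FAST i → i=1
LOAD_FAST i → push 1
LOAD_CONST → push 4
COMPARE_OP bool(<) → 1 vs 4 = True
POP_JUMP_IF_FALSE → pop True; no jump
LOAD_FAST_LOAD_FAST u,c → push -25,24
BINARY_OP - → -25 - 24 = -49
STORE_FAST u → u=-49
LOAD_FAST_LOAD_FAST u,i → push -49,1
BINARY_OP + → -49 + 1 = -48
STORE_FAST u → u=-48
LOAD_FAST i → push 1
LOAD_CONST → push 1
BINARY_OP + → 1 + 1 = 2
STORE_FAST i → i=2
LOAD_FAST i → push 2
LOAD_CONST → push 4
COMPARE_OP bool(<) → 2 vs 4 = True
POP_JUMP_IF_FALSE → pop True; no jump
LOAD_FAST_LOAD_FAST u,c → push -48,24
BINARY_OP - → -48 - 24 = -72
STORE_FAST u → u=-72
LOAD_FAST_LOAD_FAST u,i → push -72,2
BINARY_OP + → -72 + 2 = -70
STORE_FAST u → u=-70
LOAD_FAST i → push 2
LOAD_CONST → push 1
BINARY_OP + → 2 + 1 = 3
STORE_FAST i → i=3
LOAD_FAST i → push 3
LOAD_CONST → push 4
COMPARE_OP bool(<) → 3 vs 4 = True
POP_JUMP_IF_FALSE → pop True; no jump
LOAD_FAST_LOAD_FAST u,c → push -70,24
BINARY_OP - → -70 - 24 = -94
STORE_FAST u → u=-94
LOAD_FAST_LOAD_FAST u,i → push -94,3
BINARY_OP + → -94 + 3 = -91
STORE_FAST u → u=-91
LOAD_FAST i → push 3
LOAD_CONST → push 1
BINARY_OP + → 3 + 1 = 4
STORE_FAST i → i=4
LOAD_FAST i → push 4
LOAD_CONST → push 4
COMPARE_OP bool(<) → 4 vs 4 = False
POP_JUMP_IF_FALSE → pop False; jump
LOAD_FAST u → push -91
RETURN_VALUE → return -91.

-91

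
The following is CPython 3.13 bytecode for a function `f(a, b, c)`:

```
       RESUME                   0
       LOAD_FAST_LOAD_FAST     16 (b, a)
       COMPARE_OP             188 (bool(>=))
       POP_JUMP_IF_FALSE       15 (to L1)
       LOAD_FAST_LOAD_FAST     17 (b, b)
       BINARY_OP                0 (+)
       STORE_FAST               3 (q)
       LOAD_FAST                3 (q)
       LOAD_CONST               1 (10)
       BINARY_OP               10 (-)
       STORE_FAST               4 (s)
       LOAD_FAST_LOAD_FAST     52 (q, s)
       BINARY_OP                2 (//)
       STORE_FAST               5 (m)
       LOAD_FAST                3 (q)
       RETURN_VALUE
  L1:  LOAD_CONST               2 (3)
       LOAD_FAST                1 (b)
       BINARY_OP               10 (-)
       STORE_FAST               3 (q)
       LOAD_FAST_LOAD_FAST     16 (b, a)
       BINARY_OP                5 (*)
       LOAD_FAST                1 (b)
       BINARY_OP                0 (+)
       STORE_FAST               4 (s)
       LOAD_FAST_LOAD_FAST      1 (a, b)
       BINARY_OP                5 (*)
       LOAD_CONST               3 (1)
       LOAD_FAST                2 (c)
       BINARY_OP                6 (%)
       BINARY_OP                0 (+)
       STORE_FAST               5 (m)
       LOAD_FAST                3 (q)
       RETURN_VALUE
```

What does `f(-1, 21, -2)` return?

LOAD_FAST_LOAD_FAST b,a → push 21,-1. Stack: [21, -1]
COMPARE_OP bool(>=) → 21 vs -1 = True. Stack: [True]
POP_JUMP_IF_FALSE → pop True; no jump. Stack: []
LOAD_FAST_LOAD_FAST b,b → push 21,21. Stack: [21, 21]
BINARY_OP + → 21 + 21 = 42. Stack: [42]
STORE_FAST q → q=42. Stack: []
LOAD_FAST q → push 42. Stack: [42]
LOAD_CONST → push 10. Stack: [42, 10]
BINARY_OP - → 42 - 10 = 32. Stack: [32]
STORE_FAST s → s=32. Stack: []
LOAD_FAST_LOAD_FAST q,s → push 42,32. Stack: [42, 32]
BINARY_OP // → 42 // 32 = 1. Stack: [1]
STORE_FAST m → m=1. Stack: []
LOAD_FAST q → push 42. Stack: [42]
RETURN_VALUE → return 42.

42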